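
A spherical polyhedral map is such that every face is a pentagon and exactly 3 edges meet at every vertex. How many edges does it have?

30

Each face has 5 edges and each edge borders two faces, so 2E = 5F.
Each vertex has degree 3, so 3V = 2E and hence V = 5F/3.
Euler: V − E + F = 2 ⇒ (5F/3) − (5F/2) + F = 2.
Multiply by 6: (10 − 15 + 6)F = 12, i.e. 1F = 12.
So F = 12, E = 5·12/2 = 30, V = 5·12/3 = 20.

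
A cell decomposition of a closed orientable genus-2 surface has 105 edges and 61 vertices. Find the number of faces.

42

For a closed orientable surface of genus 2, χ = 2 − 2·2 = -2.
F = -2 − V + E = -2 − 61 + 105 = 42.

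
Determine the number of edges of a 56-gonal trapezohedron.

224

The n-trapezohedron (dual of the n-antiprism) has V = 2·56 + 2 = 114, E = 4·56 = 224, F = 2·56 = 112.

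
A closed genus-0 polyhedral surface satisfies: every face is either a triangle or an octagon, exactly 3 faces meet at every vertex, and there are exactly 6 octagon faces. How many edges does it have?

36

Let x be the number of triangles; then F = 6 + x.
Edge–face incidences: 2E = 8·6 + 3·x = 48 + 3x.
Every vertex has degree 3, so 3V = 2E.
Euler: V − E + F = 2 ⇒ (2E)/3 − E + (6 + x) = 2.
Multiply by 6: 2·(2E) − 3·(2E) + 6·(6 + x) = 12, i.e. 36 + 6x − (48 + 3x) = 12.
Collecting terms: 3x − 12 = 12, so 3x = 24, so x = 8.
Then 2E = 48 + 3·8 = 72, so E = 36, V = 2E/3 = 24, F = 6 + 8 = 14.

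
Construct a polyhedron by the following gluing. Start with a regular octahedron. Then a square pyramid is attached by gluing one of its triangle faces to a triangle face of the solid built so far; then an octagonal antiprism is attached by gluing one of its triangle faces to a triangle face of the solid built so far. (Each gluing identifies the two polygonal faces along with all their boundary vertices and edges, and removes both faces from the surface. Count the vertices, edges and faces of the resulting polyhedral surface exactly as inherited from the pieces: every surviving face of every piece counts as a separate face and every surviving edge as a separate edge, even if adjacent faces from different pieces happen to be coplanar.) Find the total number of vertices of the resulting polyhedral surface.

A regular octahedron: V=6, E=12, F=8.
Attach a square pyramid (V=5, E=8, F=5) along a 3-gon: merge 3 vertices and 3 edges, delete both glued faces → V=8, E=17, F=11.
Attach an octagonal antiprism (V=16, E=32, F=18) along a 3-gon: merge 3 vertices and 3 edges, delete both glued faces → V=21, E=46, F=27.
Check: V − E + F = 21 − 46 + 27 = 2.

21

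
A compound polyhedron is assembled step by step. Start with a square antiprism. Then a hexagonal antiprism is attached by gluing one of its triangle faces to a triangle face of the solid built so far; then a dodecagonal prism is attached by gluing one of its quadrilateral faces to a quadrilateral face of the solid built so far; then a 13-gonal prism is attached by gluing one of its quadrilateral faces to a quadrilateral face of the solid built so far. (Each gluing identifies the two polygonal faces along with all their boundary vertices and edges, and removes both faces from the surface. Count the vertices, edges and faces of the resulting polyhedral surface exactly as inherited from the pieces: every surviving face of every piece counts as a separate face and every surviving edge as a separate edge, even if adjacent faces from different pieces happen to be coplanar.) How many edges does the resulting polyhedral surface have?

A square antiprism: V=8, E=16, F=10.
Attach a hexagonal antiprism (V=12, E=24, F=14) along a 3-gon: merge 3 vertices and 3 edges, delete both glued faces → V=17, E=37, F=22.
Attach a dodecagonal prism (V=24, E=36, F=14) along a 4-gon: merge 4 vertices and 4 edges, delete both glued faces → V=37, E=69, F=34.
Attach a 13-gonal prism (V=26, E=39, F=15) along a 4-gon: merge 4 vertices and 4 edges, delete both glued faces → V=59, E=104, F=47.
Check: V − E + F = 59 − 104 + 47 = 2.

104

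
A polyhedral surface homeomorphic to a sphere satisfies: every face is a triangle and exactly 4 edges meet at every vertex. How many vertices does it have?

Each face has 3 edges and each edge borders two faces, so 2E = 3F.
Each vertex has degree 4, so 4V = 2E and hence V = 3F/4.
Euler: V − E + F = 2 ⇒ (3F/4) − (3F/2) + F = 2.
Multiply by 8: (6 − 12 + 8)F = 16, i.e. 2F = 16.
So F = 8, E = 3·8/2 = 12, V = 3·8/4 = 6.

6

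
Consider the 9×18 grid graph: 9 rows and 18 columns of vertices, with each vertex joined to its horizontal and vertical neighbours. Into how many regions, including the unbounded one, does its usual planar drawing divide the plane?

137

The grid has V = 9·18 = 162 vertices and E = 9·17 + 18·8 = 297 edges.
F = 2 − V + E = 2 − 162 + 297 = 137.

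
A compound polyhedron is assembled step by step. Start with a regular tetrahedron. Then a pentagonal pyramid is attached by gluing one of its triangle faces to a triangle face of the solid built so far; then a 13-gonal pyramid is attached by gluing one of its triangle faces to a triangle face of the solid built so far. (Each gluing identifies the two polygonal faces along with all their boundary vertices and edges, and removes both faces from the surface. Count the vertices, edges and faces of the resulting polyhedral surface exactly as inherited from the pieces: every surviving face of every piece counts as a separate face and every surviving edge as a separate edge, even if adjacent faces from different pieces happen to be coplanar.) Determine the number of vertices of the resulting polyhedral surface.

A regular tetrahedron: V=4, E=6, F=4.
Attach a pentagonal pyramid (V=6, E=10, F=6) along a 3-gon: merge 3 vertices and 3 edges, delete both glued faces → V=7, E=13, F=8.
Attach a 13-gonal pyramid (V=14, E=26, F=14) along a 3-gon: merge 3 vertices and 3 edges, delete both glued faces → V=18, E=36, F=20.
Check: V − E + F = 18 − 36 + 20 = 2.

18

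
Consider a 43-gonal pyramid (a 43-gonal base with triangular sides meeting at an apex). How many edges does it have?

86

A pyramid on an n-gon base has one n-gon and n triangles: V = 43 + 1 = 44, E = 2·43 = 86, F = 43 + 1 = 44.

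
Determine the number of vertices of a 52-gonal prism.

104

A prism on an n-gon has two n-gon bases and n rectangular sides: V = 2·52 = 104, E = 3·52 = 156, F = 52 + 2 = 54.
Check: V − E + F = 104 − 156 + 54 = 2.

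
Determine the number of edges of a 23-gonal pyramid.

46

A pyramid on an n-gon base has one n-gon and n triangles: V = 23 + 1 = 24, E = 2·23 = 46, F = 23 + 1 = 24.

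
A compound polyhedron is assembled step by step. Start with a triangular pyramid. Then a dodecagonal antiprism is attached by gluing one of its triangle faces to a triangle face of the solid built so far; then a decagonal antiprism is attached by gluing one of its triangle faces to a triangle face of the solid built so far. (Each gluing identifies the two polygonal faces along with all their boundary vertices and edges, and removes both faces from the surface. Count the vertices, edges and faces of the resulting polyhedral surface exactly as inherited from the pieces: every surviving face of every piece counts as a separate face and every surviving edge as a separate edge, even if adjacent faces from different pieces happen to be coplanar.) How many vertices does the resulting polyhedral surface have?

A triangular pyramid: V=4, E=6, F=4.
Attach a dodecagonal antiprism (V=24, E=48, F=26) along a 3-gon: merge 3 vertices and 3 edges, delete both glued faces → V=25, E=51, F=28.
Attach a decagonal antiprism (V=20, E=40, F=22) along a 3-gon: merge 3 vertices and 3 edges, delete both glued faces → V=42, E=88, F=48.
Check: V − E + F = 42 − 88 + 48 = 2.

42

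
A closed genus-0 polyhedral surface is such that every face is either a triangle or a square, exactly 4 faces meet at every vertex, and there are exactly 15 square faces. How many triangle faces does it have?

8

Let x be the number of triangles; then F = 15 + x.
Edge–face incidences: 2E = 4·15 + 3·x = 60 + 3x.
Every vertex has degree 4, so 4V = 2E.
Euler: V − E + F = 2 ⇒ (2E)/4 − E + (15 + x) = 2.
Multiply by 8: 2·(2E) − 4·(2E) + 8·(15 + x) = 16, i.e. 120 + 8x − 2·(60 + 3x) = 16.
Collecting terms: 2x = 16, so x = 8.
Then 2E = 60 + 3·8 = 84, so E = 42, V = 2E/4 = 21, F = 15 + 8 = 23.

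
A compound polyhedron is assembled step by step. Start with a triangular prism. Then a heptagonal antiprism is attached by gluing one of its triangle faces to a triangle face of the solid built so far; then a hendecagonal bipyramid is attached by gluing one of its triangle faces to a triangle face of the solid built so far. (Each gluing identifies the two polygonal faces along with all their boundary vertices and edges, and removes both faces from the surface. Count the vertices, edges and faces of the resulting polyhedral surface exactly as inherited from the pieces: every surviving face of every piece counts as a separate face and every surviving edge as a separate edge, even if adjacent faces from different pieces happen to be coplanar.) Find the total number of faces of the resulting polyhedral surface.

39

A triangular prism: V=6, E=9, F=5.
Attach a heptagonal antiprism (V=14, E=28, F=16) along a 3-gon: merge 3 vertices and 3 edges, delete both glued faces → V=17, E=34, F=19.
Attach a hendecagonal bipyramid (V=13, E=33, F=22) along a 3-gon: merge 3 vertices and 3 edges, delete both glued faces → V=27, E=64, F=39.
Check: V − E + F = 27 − 64 + 39 = 2.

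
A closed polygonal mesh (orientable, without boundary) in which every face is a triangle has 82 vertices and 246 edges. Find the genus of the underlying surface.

1

Every face is a triangle and each edge borders two faces, so 3F = 2·246, giving F = 164.
χ = V − E + F = 82 − 246 + 164 = 0.
For a closed orientable surface χ = 2 − 2g, so g = (2 − (0))/2 = 1.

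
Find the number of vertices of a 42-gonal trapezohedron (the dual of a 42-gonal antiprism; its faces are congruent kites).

The n-trapezohedron (dual of the n-antiprism) has V = 2·42 + 2 = 86, E = 4·42 = 168, F = 2·42 = 84.

86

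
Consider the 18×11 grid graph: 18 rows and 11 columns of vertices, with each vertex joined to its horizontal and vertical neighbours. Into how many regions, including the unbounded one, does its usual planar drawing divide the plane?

171

The grid has V = 18·11 = 198 vertices and E = 18·10 + 11·17 = 367 edges.
F = 2 − V + E = 2 − 198 + 367 = 171.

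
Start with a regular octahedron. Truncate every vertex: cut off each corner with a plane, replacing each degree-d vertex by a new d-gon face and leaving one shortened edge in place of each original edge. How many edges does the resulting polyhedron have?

36

The base solid has V = 6, E = 12, F = 8.
Truncation replaces each original edge-end by a new vertex, so V′ = 2E = 24.
Each original edge survives, and each old vertex of degree d contributes d new edges; summing degrees gives Σd = 2E, so E′ = E + 2E = 3E = 36.
Each original face survives and each original vertex becomes one new face: F′ = F + V = 14.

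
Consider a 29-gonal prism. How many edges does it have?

87

A prism on an n-gon has two n-gon bases and n rectangular sides: V = 2·29 = 58, E = 3·29 = 87, F = 29 + 2 = 31.
Check: V − E + F = 58 − 87 + 31 = 2.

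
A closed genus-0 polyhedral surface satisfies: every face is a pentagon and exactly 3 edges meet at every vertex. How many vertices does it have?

Each face has 5 edges and each edge borders two faces, so 2E = 5F.
Each vertex has degree 3, so 3V = 2E and hence V = 5F/3.
Euler: V − E + F = 2 ⇒ (5F/3) − (5F/2) + F = 2.
Multiply by 6: (10 − 15 + 6)F = 12, i.e. 1F = 12.
So F = 12, E = 5·12/2 = 30, V = 5·12/3 = 20.

20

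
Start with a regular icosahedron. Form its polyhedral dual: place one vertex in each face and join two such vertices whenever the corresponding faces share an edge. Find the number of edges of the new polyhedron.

30

The base solid has V = 12, E = 30, F = 20.
The dual swaps V and F and preserves E: V′ = F = 20, E′ = E = 30, F′ = V = 12.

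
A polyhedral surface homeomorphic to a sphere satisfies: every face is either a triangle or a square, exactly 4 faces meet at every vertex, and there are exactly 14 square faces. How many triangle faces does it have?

Let x be the number of triangles; then F = 14 + x.
Edge–face incidences: 2E = 4·14 + 3·x = 56 + 3x.
Every vertex has degree 4, so 4V = 2E.
Euler: V − E + F = 2 ⇒ (2E)/4 − E + (14 + x) = 2.
Multiply by 8: 2·(2E) − 4·(2E) + 8·(14 + x) = 16, i.e. 112 + 8x − 2·(56 + 3x) = 16.
Collecting terms: 2x = 16, so x = 8.
Then 2E = 56 + 3·8 = 80, so E = 40, V = 2E/4 = 20, F = 14 + 8 = 22.

8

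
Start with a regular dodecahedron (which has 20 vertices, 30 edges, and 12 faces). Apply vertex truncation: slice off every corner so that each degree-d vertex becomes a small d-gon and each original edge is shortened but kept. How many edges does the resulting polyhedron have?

90

Truncation replaces each original edge-end by a new vertex, so V′ = 2E = 60.
Each original edge survives, and each old vertex of degree d contributes d new edges; summing degrees gives Σd = 2E, so E′ = E + 2E = 3E = 90.
Each original face survives and each original vertex becomes one new face: F′ = F + V = 32.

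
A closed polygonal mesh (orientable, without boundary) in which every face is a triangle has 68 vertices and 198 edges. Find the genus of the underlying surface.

Every face is a triangle and each edge borders two faces, so 3F = 2·198, giving F = 132.
χ = V − E + F = 68 − 198 + 132 = 2.
For a closed orientable surface χ = 2 − 2g, so g = (2 − (2))/2 = 0.

0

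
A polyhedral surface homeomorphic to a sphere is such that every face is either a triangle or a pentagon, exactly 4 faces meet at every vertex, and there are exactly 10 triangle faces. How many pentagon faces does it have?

Let x be the number of pentagons; then F = 10 + x.
Edge–face incidences: 2E = 3·10 + 5·x = 30 + 5x.
Every vertex has degree 4, so 4V = 2E.
Euler: V − E + F = 2 ⇒ (2E)/4 − E + (10 + x) = 2.
Multiply by 8: 2·(2E) − 4·(2E) + 8·(10 + x) = 16, i.e. 80 + 8x − 2·(30 + 5x) = 16.
Collecting terms: −2x + 20 = 16, so −2x = −4, so x = 2.
Then 2E = 30 + 5·2 = 40, so E = 20, V = 2E/4 = 10, F = 10 + 2 = 12.

2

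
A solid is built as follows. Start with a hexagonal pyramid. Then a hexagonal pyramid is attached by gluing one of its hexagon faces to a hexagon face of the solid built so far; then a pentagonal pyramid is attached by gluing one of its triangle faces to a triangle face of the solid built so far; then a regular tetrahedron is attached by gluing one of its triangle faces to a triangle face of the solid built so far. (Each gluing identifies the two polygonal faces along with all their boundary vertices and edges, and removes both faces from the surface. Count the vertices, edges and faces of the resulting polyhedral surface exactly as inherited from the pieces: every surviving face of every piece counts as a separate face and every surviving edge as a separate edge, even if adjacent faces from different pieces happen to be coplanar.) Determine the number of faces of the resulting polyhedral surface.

A hexagonal pyramid: V=7, E=12, F=7.
Attach a hexagonal pyramid (V=7, E=12, F=7) along a 6-gon: merge 6 vertices and 6 edges, delete both glued faces → V=8, E=18, F=12.
Attach a pentagonal pyramid (V=6, E=10, F=6) along a 3-gon: merge 3 vertices and 3 edges, delete both glued faces → V=11, E=25, F=16.
Attach a regular tetrahedron (V=4, E=6, F=4) along a 3-gon: merge 3 vertices and 3 edges, delete both glued faces → V=12, E=28, F=18.
Check: V − E + F = 12 − 28 + 18 = 2.

18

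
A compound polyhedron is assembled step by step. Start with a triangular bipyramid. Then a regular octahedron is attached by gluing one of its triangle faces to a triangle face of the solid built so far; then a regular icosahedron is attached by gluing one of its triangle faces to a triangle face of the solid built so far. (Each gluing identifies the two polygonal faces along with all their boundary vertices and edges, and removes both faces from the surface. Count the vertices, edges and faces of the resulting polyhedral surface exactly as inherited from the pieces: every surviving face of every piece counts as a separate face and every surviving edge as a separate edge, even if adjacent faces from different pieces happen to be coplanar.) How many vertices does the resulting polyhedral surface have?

A triangular bipyramid: V=5, E=9, F=6.
Attach a regular octahedron (V=6, E=12, F=8) along a 3-gon: merge 3 vertices and 3 edges, delete both glued faces → V=8, E=18, F=12.
Attach a regular icosahedron (V=12, E=30, F=20) along a 3-gon: merge 3 vertices and 3 edges, delete both glued faces → V=17, E=45, F=30.
Check: V − E + F = 17 − 45 + 30 = 2.

17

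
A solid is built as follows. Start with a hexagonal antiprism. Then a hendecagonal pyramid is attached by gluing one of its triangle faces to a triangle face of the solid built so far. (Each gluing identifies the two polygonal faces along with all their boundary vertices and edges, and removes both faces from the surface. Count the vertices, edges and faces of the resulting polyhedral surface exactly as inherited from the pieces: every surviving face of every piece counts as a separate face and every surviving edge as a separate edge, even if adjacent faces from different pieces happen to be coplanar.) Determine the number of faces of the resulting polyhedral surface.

A hexagonal antiprism: V=12, E=24, F=14.
Attach a hendecagonal pyramid (V=12, E=22, F=12) along a 3-gon: merge 3 vertices and 3 edges, delete both glued faces → V=21, E=43, F=24.
Check: V − E + F = 21 − 43 + 24 = 2.

24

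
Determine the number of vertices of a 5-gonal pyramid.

A pyramid on an n-gon base has one n-gon and n triangles: V = 5 + 1 = 6, E = 2·5 = 10, F = 5 + 1 = 6.

6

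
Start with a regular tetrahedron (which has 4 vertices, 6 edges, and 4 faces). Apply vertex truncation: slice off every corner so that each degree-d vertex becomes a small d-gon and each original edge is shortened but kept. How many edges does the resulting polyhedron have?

Truncation replaces each original edge-end by a new vertex, so V′ = 2E = 12.
Each original edge survives, and each old vertex of degree d contributes d new edges; summing degrees gives Σd = 2E, so E′ = E + 2E = 3E = 18.
Each original face survives and each original vertex becomes one new face: F′ = F + V = 8.

18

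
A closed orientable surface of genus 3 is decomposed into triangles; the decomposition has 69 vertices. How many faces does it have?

χ = 2 − 2·3 = -4, and every face is a triangle so 3F = 2E.
V − E + F = -4 with E = 3F/2 gives 69 − (3/2 − 1)·F = -4, so F = 146 and E = 219.

146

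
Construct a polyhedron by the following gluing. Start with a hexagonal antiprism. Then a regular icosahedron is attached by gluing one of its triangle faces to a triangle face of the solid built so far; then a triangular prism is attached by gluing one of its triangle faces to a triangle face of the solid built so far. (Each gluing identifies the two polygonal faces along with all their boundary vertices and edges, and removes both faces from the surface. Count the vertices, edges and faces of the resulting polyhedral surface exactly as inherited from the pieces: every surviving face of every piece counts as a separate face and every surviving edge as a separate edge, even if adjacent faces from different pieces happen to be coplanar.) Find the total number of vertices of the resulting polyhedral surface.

24

A hexagonal antiprism: V=12, E=24, F=14.
Attach a regular icosahedron (V=12, E=30, F=20) along a 3-gon: merge 3 vertices and 3 edges, delete both glued faces → V=21, E=51, F=32.
Attach a triangular prism (V=6, E=9, F=5) along a 3-gon: merge 3 vertices and 3 edges, delete both glued faces → V=24, E=57, F=35.
Check: V − E + F = 24 − 57 + 35 = 2.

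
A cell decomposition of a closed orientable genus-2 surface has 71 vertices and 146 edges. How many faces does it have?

73

For a closed orientable surface of genus 2, χ = 2 − 2·2 = -2.
F = -2 − V + E = -2 − 71 + 146 = 73.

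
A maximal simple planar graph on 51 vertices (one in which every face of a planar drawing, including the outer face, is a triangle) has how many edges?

In a plane triangulation 3F = 2E and V − E + F = 2, so E = 3V − 6 = 3·51 − 6 = 147.

147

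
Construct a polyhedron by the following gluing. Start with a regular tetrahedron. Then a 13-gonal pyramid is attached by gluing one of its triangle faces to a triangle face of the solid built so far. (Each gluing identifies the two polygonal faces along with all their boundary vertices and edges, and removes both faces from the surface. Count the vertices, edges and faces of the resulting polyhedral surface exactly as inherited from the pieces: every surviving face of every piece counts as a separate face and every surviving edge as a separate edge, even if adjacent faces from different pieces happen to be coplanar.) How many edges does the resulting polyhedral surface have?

A regular tetrahedron: V=4, E=6, F=4.
Attach a 13-gonal pyramid (V=14, E=26, F=14) along a 3-gon: merge 3 vertices and 3 edges, delete both glued faces → V=15, E=29, F=16.
Check: V − E + F = 15 − 29 + 16 = 2.

29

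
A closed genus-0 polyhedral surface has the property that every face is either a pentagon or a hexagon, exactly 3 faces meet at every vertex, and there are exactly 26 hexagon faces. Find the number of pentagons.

12

Let x be the number of pentagons; then F = 26 + x.
Edge–face incidences: 2E = 6·26 + 5·x = 156 + 5x.
Every vertex has degree 3, so 3V = 2E.
Euler: V − E + F = 2 ⇒ (2E)/3 − E + (26 + x) = 2.
Multiply by 6: 2·(2E) − 3·(2E) + 6·(26 + x) = 12, i.e. 156 + 6x − (156 + 5x) = 12.
Collecting terms: x = 12.
Then 2E = 156 + 5·12 = 216, so E = 108, V = 2E/3 = 72, F = 26 + 12 = 38.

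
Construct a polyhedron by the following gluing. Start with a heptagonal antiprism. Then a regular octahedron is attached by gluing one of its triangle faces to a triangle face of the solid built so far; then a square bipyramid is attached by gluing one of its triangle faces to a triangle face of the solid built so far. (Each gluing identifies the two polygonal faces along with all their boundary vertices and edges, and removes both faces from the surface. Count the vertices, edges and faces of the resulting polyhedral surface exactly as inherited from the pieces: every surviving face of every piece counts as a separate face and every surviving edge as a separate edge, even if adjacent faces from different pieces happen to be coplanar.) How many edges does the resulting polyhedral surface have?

A heptagonal antiprism: V=14, E=28, F=16.
Attach a regular octahedron (V=6, E=12, F=8) along a 3-gon: merge 3 vertices and 3 edges, delete both glued faces → V=17, E=37, F=22.
Attach a square bipyramid (V=6, E=12, F=8) along a 3-gon: merge 3 vertices and 3 edges, delete both glued faces → V=20, E=46, F=28.
Check: V − E + F = 20 − 46 + 28 = 2.

46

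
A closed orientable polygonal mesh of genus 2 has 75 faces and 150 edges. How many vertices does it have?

73

For a closed orientable surface of genus 2, χ = 2 − 2·2 = -2.
V = -2 + E − F = -2 + 150 − 75 = 73.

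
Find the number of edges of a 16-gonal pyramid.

A pyramid on an n-gon base has one n-gon and n triangles: V = 16 + 1 = 17, E = 2·16 = 32, F = 16 + 1 = 17.

32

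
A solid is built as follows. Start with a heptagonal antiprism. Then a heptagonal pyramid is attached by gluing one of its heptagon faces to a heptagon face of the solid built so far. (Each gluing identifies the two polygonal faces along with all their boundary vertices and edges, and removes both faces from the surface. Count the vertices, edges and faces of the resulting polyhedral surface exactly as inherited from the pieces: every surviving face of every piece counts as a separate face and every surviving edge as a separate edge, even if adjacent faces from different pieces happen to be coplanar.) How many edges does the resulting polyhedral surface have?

A heptagonal antiprism: V=14, E=28, F=16.
Attach a heptagonal pyramid (V=8, E=14, F=8) along a 7-gon: merge 7 vertices and 7 edges, delete both glued faces → V=15, E=35, F=22.
Check: V − E + F = 15 − 35 + 22 = 2.

35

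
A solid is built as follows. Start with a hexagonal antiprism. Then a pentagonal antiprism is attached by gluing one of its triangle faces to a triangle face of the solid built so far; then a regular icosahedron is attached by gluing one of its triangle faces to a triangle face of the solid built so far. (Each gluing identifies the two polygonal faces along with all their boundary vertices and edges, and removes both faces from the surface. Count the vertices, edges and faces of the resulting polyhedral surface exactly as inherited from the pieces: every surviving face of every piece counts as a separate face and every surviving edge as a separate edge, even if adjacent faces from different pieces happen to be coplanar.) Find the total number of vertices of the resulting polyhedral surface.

28

A hexagonal antiprism: V=12, E=24, F=14.
Attach a pentagonal antiprism (V=10, E=20, F=12) along a 3-gon: merge 3 vertices and 3 edges, delete both glued faces → V=19, E=41, F=24.
Attach a regular icosahedron (V=12, E=30, F=20) along a 3-gon: merge 3 vertices and 3 edges, delete both glued faces → V=28, E=68, F=42.
Check: V − E + F = 28 − 68 + 42 = 2.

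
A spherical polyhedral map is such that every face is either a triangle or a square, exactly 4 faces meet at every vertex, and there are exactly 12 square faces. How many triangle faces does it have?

8

Let x be the number of triangles; then F = 12 + x.
Edge–face incidences: 2E = 4·12 + 3·x = 48 + 3x.
Every vertex has degree 4, so 4V = 2E.
Euler: V − E + F = 2 ⇒ (2E)/4 − E + (12 + x) = 2.
Multiply by 8: 2·(2E) − 4·(2E) + 8·(12 + x) = 16, i.e. 96 + 8x − 2·(48 + 3x) = 16.
Collecting terms: 2x = 16, so x = 8.
Then 2E = 48 + 3·8 = 72, so E = 36, V = 2E/4 = 18, F = 12 + 8 = 20.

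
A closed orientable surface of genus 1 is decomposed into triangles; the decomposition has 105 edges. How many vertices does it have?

35

χ = 2 − 2·1 = 0, and every face is a triangle so 3F = 2E.
F = 2E/3 = 70. Then V = 0 + E − F = 0 + 105 − 70 = 35.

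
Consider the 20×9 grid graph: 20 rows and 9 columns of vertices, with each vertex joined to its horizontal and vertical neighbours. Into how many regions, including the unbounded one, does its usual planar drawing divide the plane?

153

The grid has V = 20·9 = 180 vertices and E = 20·8 + 9·19 = 331 edges.
F = 2 − V + E = 2 − 180 + 331 = 153.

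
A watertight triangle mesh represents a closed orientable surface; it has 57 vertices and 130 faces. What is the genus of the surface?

5

Every face is a triangle, so 2E = 3·130 = 390, giving E = 195.
χ = V − E + F = 57 − 195 + 130 = -8.
For a closed orientable surface χ = 2 − 2g, so g = (2 − (-8))/2 = 5.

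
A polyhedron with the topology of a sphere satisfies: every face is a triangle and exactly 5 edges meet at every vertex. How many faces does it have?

Each face has 3 edges and each edge borders two faces, so 2E = 3F.
Each vertex has degree 5, so 5V = 2E and hence V = 3F/5.
Euler: V − E + F = 2 ⇒ (3F/5) − (3F/2) + F = 2.
Multiply by 10: (6 − 15 + 10)F = 20, i.e. 1F = 20.
So F = 20, E = 3·20/2 = 30, V = 3·20/5 = 12.

20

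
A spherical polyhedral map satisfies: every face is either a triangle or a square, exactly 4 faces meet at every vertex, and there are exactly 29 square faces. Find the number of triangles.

8

Let x be the number of triangles; then F = 29 + x.
Edge–face incidences: 2E = 4·29 + 3·x = 116 + 3x.
Every vertex has degree 4, so 4V = 2E.
Euler: V − E + F = 2 ⇒ (2E)/4 − E + (29 + x) = 2.
Multiply by 8: 2·(2E) − 4·(2E) + 8·(29 + x) = 16, i.e. 232 + 8x − 2·(116 + 3x) = 16.
Collecting terms: 2x = 16, so x = 8.
Then 2E = 116 + 3·8 = 140, so E = 70, V = 2E/4 = 35, F = 29 + 8 = 37.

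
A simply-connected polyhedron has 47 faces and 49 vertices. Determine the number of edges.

94

Here V − E + F = 2.
E = V + F − (2) = 49 + 47 − (2) = 94.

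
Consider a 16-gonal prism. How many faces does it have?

18

A prism on an n-gon has two n-gon bases and n rectangular sides: V = 2·16 = 32, E = 3·16 = 48, F = 16 + 2 = 18.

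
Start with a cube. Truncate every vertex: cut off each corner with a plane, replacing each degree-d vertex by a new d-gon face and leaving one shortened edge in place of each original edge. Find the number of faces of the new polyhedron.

14

The base solid has V = 8, E = 12, F = 6.
Truncation replaces each original edge-end by a new vertex, so V′ = 2E = 24.
Each original edge survives, and each old vertex of degree d contributes d new edges; summing degrees gives Σd = 2E, so E′ = E + 2E = 3E = 36.
Each original face survives and each original vertex becomes one new face: F′ = F + V = 14.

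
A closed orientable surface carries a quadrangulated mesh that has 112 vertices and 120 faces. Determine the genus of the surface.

5

Every face is a square, so 2E = 4·120 = 480, giving E = 240.
χ = V − E + F = 112 − 240 + 120 = -8.
For a closed orientable surface χ = 2 − 2g, so g = (2 − (-8))/2 = 5.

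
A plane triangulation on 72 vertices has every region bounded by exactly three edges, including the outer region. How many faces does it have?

In a plane triangulation 3F = 2E and V − E + F = 2, so F = 2V − 4 = 2·72 − 4 = 140.

140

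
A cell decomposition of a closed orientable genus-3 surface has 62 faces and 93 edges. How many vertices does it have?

For a closed orientable surface of genus 3, χ = 2 − 2·3 = -4.
V = -4 + E − F = -4 + 93 − 62 = 27.

27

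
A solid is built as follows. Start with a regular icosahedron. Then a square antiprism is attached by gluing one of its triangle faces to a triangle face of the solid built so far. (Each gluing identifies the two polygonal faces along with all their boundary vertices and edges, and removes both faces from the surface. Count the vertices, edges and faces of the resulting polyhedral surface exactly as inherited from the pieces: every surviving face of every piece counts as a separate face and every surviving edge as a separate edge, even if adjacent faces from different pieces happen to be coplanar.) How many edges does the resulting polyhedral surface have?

43

A regular icosahedron: V=12, E=30, F=20.
Attach a square antiprism (V=8, E=16, F=10) along a 3-gon: merge 3 vertices and 3 edges, delete both glued faces → V=17, E=43, F=28.
Check: V − E + F = 17 − 43 + 28 = 2.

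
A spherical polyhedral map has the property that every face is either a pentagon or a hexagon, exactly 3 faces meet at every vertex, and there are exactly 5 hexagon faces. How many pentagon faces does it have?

Let x be the number of pentagons; then F = 5 + x.
Edge–face incidences: 2E = 6·5 + 5·x = 30 + 5x.
Every vertex has degree 3, so 3V = 2E.
Euler: V − E + F = 2 ⇒ (2E)/3 − E + (5 + x) = 2.
Multiply by 6: 2·(2E) − 3·(2E) + 6·(5 + x) = 12, i.e. 30 + 6x − (30 + 5x) = 12.
Collecting terms: x = 12.
Then 2E = 30 + 5·12 = 90, so E = 45, V = 2E/3 = 30, F = 5 + 12 = 17.

12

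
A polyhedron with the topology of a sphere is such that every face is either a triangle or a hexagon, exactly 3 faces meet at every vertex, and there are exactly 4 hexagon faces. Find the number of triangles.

4

Let x be the number of triangles; then F = 4 + x.
Edge–face incidences: 2E = 6·4 + 3·x = 24 + 3x.
Every vertex has degree 3, so 3V = 2E.
Euler: V − E + F = 2 ⇒ (2E)/3 − E + (4 + x) = 2.
Multiply by 6: 2·(2E) − 3·(2E) + 6·(4 + x) = 12, i.e. 24 + 6x − (24 + 3x) = 12.
Collecting terms: 3x = 12, so x = 4.
Then 2E = 24 + 3·4 = 36, so E = 18, V = 2E/3 = 12, F = 4 + 4 = 8.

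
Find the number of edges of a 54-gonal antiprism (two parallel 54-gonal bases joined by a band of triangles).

216

An antiprism on an n-gon has two n-gon caps and 2n triangles: V = 2·54 = 108, E = 4·54 = 216, F = 2·54 + 2 = 110.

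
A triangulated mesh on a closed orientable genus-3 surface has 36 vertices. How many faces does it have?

χ = 2 − 2·3 = -4, and every face is a triangle so 3F = 2E.
V − E + F = -4 with E = 3F/2 gives 36 − (3/2 − 1)·F = -4, so F = 80 and E = 120.

80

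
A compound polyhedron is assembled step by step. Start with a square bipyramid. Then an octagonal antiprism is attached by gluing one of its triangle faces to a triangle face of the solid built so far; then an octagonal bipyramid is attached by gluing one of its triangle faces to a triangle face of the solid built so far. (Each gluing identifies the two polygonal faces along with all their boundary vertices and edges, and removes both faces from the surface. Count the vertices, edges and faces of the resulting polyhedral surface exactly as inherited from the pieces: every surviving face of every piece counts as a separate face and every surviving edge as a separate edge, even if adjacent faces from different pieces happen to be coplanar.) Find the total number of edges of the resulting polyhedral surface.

62

A square bipyramid: V=6, E=12, F=8.
Attach an octagonal antiprism (V=16, E=32, F=18) along a 3-gon: merge 3 vertices and 3 edges, delete both glued faces → V=19, E=41, F=24.
Attach an octagonal bipyramid (V=10, E=24, F=16) along a 3-gon: merge 3 vertices and 3 edges, delete both glued faces → V=26, E=62, F=38.
Check: V − E + F = 26 − 62 + 38 = 2.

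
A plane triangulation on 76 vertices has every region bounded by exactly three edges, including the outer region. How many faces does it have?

148

In a plane triangulation 3F = 2E and V − E + F = 2, so F = 2V − 4 = 2·76 − 4 = 148.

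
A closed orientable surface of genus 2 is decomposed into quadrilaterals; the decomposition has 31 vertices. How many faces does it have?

χ = 2 − 2·2 = -2, and every face is a square so 4F = 2E.
V − E + F = -2 with E = 4F/2 gives 31 − (4/2 − 1)·F = -2, so F = 33 and E = 66.

33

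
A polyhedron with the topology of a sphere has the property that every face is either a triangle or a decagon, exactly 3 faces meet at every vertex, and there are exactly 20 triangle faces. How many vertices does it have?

Let x be the number of decagons; then F = 20 + x.
Edge–face incidences: 2E = 3·20 + 10·x = 60 + 10x.
Every vertex has degree 3, so 3V = 2E.
Euler: V − E + F = 2 ⇒ (2E)/3 − E + (20 + x) = 2.
Multiply by 6: 2·(2E) − 3·(2E) + 6·(20 + x) = 12, i.e. 120 + 6x − (60 + 10x) = 12.
Collecting terms: −4x + 60 = 12, so −4x = −48, so x = 12.
Then 2E = 60 + 10·12 = 180, so E = 90, V = 2E/3 = 60, F = 20 + 12 = 32.

60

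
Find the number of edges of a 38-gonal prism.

A prism on an n-gon has two n-gon bases and n rectangular sides: V = 2·38 = 76, E = 3·38 = 114, F = 38 + 2 = 40.

114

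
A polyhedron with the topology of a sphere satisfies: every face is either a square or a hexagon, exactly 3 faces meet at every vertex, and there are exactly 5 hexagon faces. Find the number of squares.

6

Let x be the number of squares; then F = 5 + x.
Edge–face incidences: 2E = 6·5 + 4·x = 30 + 4x.
Every vertex has degree 3, so 3V = 2E.
Euler: V − E + F = 2 ⇒ (2E)/3 − E + (5 + x) = 2.
Multiply by 6: 2·(2E) − 3·(2E) + 6·(5 + x) = 12, i.e. 30 + 6x − (30 + 4x) = 12.
Collecting terms: 2x = 12, so x = 6.
Then 2E = 30 + 4·6 = 54, so E = 27, V = 2E/3 = 18, F = 5 + 6 = 11.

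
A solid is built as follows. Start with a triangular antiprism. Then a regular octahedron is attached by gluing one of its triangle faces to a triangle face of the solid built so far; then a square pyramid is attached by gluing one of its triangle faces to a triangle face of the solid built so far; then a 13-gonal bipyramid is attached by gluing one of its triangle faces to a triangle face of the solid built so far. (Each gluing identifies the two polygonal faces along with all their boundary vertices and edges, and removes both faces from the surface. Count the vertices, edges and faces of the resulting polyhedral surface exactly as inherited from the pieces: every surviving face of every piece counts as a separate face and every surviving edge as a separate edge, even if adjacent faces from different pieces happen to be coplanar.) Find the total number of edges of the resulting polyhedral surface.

62

A triangular antiprism: V=6, E=12, F=8.
Attach a regular octahedron (V=6, E=12, F=8) along a 3-gon: merge 3 vertices and 3 edges, delete both glued faces → V=9, E=21, F=14.
Attach a square pyramid (V=5, E=8, F=5) along a 3-gon: merge 3 vertices and 3 edges, delete both glued faces → V=11, E=26, F=17.
Attach a 13-gonal bipyramid (V=15, E=39, F=26) along a 3-gon: merge 3 vertices and 3 edges, delete both glued faces → V=23, E=62, F=41.
Check: V − E + F = 23 − 62 + 41 = 2.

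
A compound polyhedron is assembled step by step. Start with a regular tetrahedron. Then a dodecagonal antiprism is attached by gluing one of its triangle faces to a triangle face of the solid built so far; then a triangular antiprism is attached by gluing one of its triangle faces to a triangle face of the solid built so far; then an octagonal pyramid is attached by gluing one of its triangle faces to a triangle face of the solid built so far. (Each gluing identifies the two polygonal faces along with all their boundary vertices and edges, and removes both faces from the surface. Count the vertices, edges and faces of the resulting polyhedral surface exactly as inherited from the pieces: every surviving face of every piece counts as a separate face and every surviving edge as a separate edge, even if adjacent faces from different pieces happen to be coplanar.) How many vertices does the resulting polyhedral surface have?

A regular tetrahedron: V=4, E=6, F=4.
Attach a dodecagonal antiprism (V=24, E=48, F=26) along a 3-gon: merge 3 vertices and 3 edges, delete both glued faces → V=25, E=51, F=28.
Attach a triangular antiprism (V=6, E=12, F=8) along a 3-gon: merge 3 vertices and 3 edges, delete both glued faces → V=28, E=60, F=34.
Attach an octagonal pyramid (V=9, E=16, F=9) along a 3-gon: merge 3 vertices and 3 edges, delete both glued faces → V=34, E=73, F=41.
Check: V − E + F = 34 − 73 + 41 = 2.

34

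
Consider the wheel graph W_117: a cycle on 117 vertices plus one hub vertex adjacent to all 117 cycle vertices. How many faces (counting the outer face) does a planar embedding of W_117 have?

118

W_117 has V = 117 + 1 = 118 vertices and E = 2·117 = 234 edges.
By Euler's formula F = 2 − V + E = 2 − 118 + 234 = 118.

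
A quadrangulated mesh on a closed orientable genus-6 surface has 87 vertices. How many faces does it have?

97

χ = 2 − 2·6 = -10, and every face is a square so 4F = 2E.
V − E + F = -10 with E = 4F/2 gives 87 − (4/2 − 1)·F = -10, so F = 97 and E = 194.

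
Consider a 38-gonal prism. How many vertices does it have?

A prism on an n-gon has two n-gon bases and n rectangular sides: V = 2·38 = 76, E = 3·38 = 114, F = 38 + 2 = 40.
Check: V − E + F = 76 − 114 + 40 = 2.

76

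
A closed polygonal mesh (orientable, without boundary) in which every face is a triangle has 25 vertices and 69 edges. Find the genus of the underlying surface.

Every face is a triangle and each edge borders two faces, so 3F = 2·69, giving F = 46.
χ = V − E + F = 25 − 69 + 46 = 2.
For a closed orientable surface χ = 2 − 2g, so g = (2 − (2))/2 = 0.

0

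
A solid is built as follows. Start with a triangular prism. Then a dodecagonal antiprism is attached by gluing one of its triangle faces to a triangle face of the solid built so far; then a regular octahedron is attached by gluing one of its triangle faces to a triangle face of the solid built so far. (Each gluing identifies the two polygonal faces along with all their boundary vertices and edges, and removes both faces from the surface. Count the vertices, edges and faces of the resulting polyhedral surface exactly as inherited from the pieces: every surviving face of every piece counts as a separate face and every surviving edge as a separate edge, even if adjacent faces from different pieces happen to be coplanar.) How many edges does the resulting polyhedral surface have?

A triangular prism: V=6, E=9, F=5.
Attach a dodecagonal antiprism (V=24, E=48, F=26) along a 3-gon: merge 3 vertices and 3 edges, delete both glued faces → V=27, E=54, F=29.
Attach a regular octahedron (V=6, E=12, F=8) along a 3-gon: merge 3 vertices and 3 edges, delete both glued faces → V=30, E=63, F=35.
Check: V − E + F = 30 − 63 + 35 = 2.

63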